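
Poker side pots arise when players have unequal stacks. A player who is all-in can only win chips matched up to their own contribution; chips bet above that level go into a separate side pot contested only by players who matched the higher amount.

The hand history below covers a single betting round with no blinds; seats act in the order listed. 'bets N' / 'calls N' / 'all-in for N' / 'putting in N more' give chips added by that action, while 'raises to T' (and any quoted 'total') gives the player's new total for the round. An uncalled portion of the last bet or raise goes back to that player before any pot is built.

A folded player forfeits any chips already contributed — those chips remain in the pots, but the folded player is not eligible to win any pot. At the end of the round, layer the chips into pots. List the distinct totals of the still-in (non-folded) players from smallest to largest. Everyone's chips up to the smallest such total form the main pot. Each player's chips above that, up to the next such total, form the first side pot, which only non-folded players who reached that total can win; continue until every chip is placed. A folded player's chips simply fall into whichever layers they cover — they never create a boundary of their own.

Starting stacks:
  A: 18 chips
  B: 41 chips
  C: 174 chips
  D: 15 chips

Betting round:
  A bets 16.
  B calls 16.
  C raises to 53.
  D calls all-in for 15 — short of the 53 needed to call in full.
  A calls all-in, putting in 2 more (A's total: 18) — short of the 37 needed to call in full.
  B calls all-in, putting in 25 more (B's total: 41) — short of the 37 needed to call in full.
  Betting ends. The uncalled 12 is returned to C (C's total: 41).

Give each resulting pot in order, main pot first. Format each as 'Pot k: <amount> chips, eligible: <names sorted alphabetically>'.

Pot 1: 60 chips, eligible: A, B, C, D
Pot 2: 9 chips, eligible: A, B, C
Pot 3: 46 chips, eligible: B, C

Derivation:
Contributions (after 12 returned to C): A=18, B=41, C=41, D=15
Pot levels (distinct totals of non-folded players): 15, 18, 41
Layer 1-15: 15 each from A, B, C, D = 15*4 = 60 chips; eligible A, B, C, D
Layer 16-18: 3 each from A, B, C = 3*3 = 9 chips; eligible A, B, C
Layer 19-41: 23 each from B, C = 23*2 = 46 chips; eligible B, C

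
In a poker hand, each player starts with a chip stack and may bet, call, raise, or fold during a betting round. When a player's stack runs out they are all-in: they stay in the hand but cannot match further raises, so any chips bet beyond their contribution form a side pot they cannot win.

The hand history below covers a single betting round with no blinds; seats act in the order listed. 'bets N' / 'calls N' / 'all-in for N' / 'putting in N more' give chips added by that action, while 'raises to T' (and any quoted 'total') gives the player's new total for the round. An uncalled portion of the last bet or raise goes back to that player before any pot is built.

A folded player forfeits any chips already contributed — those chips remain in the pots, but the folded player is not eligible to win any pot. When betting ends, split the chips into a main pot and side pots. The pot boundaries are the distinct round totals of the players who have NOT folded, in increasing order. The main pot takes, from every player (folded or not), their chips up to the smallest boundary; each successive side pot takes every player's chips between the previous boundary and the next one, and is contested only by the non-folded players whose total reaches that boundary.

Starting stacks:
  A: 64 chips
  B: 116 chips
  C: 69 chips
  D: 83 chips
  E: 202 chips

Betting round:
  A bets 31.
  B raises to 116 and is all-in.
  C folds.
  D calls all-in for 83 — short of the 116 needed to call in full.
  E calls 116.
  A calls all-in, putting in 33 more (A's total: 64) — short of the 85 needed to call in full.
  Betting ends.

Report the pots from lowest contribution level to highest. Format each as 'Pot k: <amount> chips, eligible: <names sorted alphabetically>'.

Contributions: A=64, B=116, D=83, E=116
Folded: C
Pot levels (distinct totals of non-folded players): 64, 83, 116
Layer 1-64: 64 each from A, B, D, E = 64*4 = 256 chips; eligible A, B, D, E
Layer 65-83: 19 each from B, D, E = 19*3 = 57 chips; eligible B, D, E
Layer 84-116: 33 each from B, E = 33*2 = 66 chips; eligible B, E

Pot 1: 256 chips, eligible: A, B, D, E
Pot 2: 57 chips, eligible: B, D, E
Pot 3: 66 chips, eligible: B, E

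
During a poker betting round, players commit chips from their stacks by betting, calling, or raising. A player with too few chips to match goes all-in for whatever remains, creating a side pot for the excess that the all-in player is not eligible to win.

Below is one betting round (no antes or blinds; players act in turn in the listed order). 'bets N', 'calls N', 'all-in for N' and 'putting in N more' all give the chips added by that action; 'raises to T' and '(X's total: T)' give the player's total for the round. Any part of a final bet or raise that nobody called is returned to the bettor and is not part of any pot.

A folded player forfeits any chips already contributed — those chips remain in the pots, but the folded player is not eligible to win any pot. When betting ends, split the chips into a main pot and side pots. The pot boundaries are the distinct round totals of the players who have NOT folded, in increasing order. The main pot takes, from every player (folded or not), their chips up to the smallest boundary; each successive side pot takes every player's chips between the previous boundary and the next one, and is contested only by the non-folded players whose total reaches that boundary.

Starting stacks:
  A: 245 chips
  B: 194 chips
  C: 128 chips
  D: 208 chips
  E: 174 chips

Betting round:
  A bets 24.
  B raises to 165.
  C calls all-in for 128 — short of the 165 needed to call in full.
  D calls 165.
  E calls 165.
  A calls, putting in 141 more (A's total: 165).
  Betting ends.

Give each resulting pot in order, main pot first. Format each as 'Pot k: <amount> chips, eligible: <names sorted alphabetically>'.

Pot 1: 640 chips, eligible: A, B, C, D, E
Pot 2: 148 chips, eligible: A, B, D, E

Derivation:
Contributions: A=165, B=165, C=128, D=165, E=165
Pot levels (distinct totals of non-folded players): 128, 165
Layer 1-128: 128 each from A, B, C, D, E = 128*5 = 640 chips; eligible A, B, C, D, E
Layer 129-165: 37 each from A, B, D, E = 37*4 = 148 chips; eligible A, B, D, E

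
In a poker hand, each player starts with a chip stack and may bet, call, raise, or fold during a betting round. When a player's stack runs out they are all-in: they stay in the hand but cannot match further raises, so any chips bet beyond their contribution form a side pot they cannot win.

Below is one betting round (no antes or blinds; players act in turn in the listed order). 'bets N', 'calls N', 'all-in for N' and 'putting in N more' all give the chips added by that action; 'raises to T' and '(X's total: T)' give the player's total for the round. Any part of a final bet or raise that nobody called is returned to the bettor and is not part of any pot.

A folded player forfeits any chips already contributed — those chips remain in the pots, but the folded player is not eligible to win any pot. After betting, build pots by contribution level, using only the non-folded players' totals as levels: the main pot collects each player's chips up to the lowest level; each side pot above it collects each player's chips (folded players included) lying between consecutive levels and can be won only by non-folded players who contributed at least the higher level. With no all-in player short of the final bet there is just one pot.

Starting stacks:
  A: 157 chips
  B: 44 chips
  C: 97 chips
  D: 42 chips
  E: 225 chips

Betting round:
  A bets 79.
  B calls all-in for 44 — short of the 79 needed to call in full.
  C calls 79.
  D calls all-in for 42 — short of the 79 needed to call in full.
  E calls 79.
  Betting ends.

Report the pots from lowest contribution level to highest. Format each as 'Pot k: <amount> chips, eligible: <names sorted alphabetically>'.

Pot 1: 210 chips, eligible: A, B, C, D, E
Pot 2: 8 chips, eligible: A, B, C, E
Pot 3: 105 chips, eligible: A, C, E

Derivation:
Contributions: A=79, B=44, C=79, D=42, E=79
Pot levels (distinct totals of non-folded players): 42, 44, 79
Layer 1-42: 42 each from A, B, C, D, E = 42*5 = 210 chips; eligible A, B, C, D, E
Layer 43-44: 2 each from A, B, C, E = 2*4 = 8 chips; eligible A, B, C, E
Layer 45-79: 35 each from A, C, E = 35*3 = 105 chips; eligible A, C, E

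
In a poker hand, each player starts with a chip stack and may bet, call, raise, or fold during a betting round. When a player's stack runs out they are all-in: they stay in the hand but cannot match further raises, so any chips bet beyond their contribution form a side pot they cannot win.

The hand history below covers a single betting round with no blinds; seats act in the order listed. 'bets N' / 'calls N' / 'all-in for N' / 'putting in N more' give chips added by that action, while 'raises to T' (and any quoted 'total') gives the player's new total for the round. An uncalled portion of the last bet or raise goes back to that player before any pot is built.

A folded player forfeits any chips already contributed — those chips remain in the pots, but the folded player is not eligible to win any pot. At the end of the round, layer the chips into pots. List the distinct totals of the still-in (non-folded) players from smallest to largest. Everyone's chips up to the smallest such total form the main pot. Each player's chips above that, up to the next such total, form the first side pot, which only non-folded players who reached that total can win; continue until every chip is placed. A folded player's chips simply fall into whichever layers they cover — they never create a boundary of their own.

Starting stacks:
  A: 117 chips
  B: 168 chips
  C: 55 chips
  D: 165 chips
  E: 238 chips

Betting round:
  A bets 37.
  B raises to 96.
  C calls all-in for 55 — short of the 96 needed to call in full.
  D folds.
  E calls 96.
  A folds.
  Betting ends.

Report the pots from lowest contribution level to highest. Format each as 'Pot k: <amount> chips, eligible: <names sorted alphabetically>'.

Contributions: A=37, B=96, C=55, E=96
Folded: A, D
Pot levels (distinct totals of non-folded players): 55, 96
Layer 1-55: A 37 + B 55 + C 55 + E 55 = 202 chips; eligible B, C, E
Layer 56-96: 41 each from B, E = 41*2 = 82 chips; eligible B, E

Pot 1: 202 chips, eligible: B, C, E
Pot 2: 82 chips, eligible: B, E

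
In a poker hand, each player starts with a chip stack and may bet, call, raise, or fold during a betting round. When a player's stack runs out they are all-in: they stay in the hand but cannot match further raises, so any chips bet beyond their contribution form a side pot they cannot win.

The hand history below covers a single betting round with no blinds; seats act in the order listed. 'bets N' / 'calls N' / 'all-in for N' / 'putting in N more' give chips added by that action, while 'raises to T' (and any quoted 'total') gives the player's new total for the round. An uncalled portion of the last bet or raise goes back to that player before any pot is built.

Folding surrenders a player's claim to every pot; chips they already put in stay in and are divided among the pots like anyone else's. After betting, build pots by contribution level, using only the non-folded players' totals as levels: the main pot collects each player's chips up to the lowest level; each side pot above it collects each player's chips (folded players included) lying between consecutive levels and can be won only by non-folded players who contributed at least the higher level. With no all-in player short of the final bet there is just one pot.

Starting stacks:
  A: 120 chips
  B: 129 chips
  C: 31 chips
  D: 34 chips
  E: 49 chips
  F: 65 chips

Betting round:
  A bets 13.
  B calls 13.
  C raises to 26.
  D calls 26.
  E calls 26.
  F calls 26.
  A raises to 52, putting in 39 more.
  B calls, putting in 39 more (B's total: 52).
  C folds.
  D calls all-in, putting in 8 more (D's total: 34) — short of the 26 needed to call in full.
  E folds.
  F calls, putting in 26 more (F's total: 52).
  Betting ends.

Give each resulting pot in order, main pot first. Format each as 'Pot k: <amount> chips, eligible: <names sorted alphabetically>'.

Pot 1: 188 chips, eligible: A, B, D, F
Pot 2: 54 chips, eligible: A, B, F

Derivation:
Contributions: A=52, B=52, C=26, D=34, E=26, F=52
Folded: C, E
Pot levels (distinct totals of non-folded players): 34, 52
Layer 1-34: A 34 + B 34 + C 26 + D 34 + E 26 + F 34 = 188 chips; eligible A, B, D, F
Layer 35-52: 18 each from A, B, F = 18*3 = 54 chips; eligible A, B, F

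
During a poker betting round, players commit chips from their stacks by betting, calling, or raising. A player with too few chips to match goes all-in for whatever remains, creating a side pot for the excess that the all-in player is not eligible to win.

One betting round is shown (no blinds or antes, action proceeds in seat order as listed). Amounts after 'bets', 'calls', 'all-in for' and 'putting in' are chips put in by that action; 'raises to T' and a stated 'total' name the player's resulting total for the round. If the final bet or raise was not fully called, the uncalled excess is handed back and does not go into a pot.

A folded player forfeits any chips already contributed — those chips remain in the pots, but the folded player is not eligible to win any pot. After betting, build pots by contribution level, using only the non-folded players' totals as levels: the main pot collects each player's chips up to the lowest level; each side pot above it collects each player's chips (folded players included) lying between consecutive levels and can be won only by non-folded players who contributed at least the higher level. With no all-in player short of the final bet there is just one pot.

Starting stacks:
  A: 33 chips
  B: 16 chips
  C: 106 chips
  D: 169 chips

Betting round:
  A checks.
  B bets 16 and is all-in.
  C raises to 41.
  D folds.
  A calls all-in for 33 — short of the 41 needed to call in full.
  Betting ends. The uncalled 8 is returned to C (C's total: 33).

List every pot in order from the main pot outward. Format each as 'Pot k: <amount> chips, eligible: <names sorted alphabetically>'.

Pot 1: 48 chips, eligible: A, B, C
Pot 2: 34 chips, eligible: A, C

Derivation:
Contributions (after 8 returned to C): A=33, B=16, C=33
Folded: D
Pot levels (distinct totals of non-folded players): 16, 33
Layer 1-16: 16 each from A, B, C = 16*3 = 48 chips; eligible A, B, C
Layer 17-33: 17 each from A, C = 17*2 = 34 chips; eligible A, C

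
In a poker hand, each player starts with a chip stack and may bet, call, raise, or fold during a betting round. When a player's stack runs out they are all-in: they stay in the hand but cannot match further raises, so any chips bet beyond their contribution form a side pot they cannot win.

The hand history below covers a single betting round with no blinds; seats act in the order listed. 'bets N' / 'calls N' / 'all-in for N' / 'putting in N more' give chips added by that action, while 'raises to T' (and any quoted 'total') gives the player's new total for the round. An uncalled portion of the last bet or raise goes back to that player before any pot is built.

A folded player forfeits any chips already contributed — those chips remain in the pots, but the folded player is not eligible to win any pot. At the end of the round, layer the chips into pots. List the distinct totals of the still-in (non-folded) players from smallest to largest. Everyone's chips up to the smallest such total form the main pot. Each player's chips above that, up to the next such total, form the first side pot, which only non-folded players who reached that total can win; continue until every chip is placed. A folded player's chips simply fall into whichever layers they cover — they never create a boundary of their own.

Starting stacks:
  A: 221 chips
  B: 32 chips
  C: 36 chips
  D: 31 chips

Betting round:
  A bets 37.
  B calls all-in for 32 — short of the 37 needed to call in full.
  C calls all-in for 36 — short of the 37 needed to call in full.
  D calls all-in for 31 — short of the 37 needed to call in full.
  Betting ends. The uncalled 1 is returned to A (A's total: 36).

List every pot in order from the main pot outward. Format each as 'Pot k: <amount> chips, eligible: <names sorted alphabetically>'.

Pot 1: 124 chips, eligible: A, B, C, D
Pot 2: 3 chips, eligible: A, B, C
Pot 3: 8 chips, eligible: A, C

Derivation:
Contributions (after 1 returned to A): A=36, B=32, C=36, D=31
Pot levels (distinct totals of non-folded players): 31, 32, 36
Layer 1-31: 31 each from A, B, C, D = 31*4 = 124 chips; eligible A, B, C, D
Layer 32-32: 1 each from A, B, C = 1*3 = 3 chips; eligible A, B, C
Layer 33-36: 4 each from A, C = 4*2 = 8 chips; eligible A, C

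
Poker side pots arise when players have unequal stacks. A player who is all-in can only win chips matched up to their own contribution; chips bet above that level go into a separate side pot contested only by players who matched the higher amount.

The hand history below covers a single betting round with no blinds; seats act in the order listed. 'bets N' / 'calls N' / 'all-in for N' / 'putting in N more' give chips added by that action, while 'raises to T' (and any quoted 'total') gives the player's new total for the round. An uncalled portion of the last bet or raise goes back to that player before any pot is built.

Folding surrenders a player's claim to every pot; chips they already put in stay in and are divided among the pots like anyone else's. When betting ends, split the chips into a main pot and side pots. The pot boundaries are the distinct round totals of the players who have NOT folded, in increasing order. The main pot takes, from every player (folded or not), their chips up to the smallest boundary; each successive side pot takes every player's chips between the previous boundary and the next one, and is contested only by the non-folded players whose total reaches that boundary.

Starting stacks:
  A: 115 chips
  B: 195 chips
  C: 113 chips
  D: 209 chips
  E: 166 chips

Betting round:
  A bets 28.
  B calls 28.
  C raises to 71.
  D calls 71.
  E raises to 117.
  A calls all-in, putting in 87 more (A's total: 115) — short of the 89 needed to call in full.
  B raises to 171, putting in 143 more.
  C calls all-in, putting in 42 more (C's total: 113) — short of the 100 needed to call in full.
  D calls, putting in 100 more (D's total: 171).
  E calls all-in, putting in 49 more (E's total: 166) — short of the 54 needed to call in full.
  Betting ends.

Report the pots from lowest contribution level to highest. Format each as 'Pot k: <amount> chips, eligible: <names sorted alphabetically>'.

Contributions: A=115, B=171, C=113, D=171, E=166
Pot levels (distinct totals of non-folded players): 113, 115, 166, 171
Layer 1-113: 113 each from A, B, C, D, E = 113*5 = 565 chips; eligible A, B, C, D, E
Layer 114-115: 2 each from A, B, D, E = 2*4 = 8 chips; eligible A, B, D, E
Layer 116-166: 51 each from B, D, E = 51*3 = 153 chips; eligible B, D, E
Layer 167-171: 5 each from B, D = 5*2 = 10 chips; eligible B, D

Pot 1: 565 chips, eligible: A, B, C, D, E
Pot 2: 8 chips, eligible: A, B, D, E
Pot 3: 153 chips, eligible: B, D, E
Pot 4: 10 chips, eligible: B, D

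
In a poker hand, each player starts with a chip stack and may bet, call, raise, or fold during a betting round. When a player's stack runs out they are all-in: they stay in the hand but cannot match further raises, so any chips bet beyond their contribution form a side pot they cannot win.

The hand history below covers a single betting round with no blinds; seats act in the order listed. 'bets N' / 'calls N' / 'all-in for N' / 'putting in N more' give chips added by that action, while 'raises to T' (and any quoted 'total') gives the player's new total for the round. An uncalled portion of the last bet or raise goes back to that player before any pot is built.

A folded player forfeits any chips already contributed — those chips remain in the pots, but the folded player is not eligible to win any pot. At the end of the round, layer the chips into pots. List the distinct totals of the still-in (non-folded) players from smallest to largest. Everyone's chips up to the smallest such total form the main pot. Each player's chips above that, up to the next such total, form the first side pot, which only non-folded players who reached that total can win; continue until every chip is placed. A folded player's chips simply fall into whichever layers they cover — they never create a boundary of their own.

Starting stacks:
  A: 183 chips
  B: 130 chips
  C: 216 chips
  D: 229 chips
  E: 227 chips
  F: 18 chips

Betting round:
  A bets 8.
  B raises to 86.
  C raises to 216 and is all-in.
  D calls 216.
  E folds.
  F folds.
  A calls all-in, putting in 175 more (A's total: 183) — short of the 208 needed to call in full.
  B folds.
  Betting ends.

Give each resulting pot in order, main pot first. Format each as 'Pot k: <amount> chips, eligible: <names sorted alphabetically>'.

Pot 1: 635 chips, eligible: A, C, D
Pot 2: 66 chips, eligible: C, D

Derivation:
Contributions: A=183, B=86, C=216, D=216
Folded: B, E, F
Pot levels (distinct totals of non-folded players): 183, 216
Layer 1-183: A 183 + B 86 + C 183 + D 183 = 635 chips; eligible A, C, D
Layer 184-216: 33 each from C, D = 33*2 = 66 chips; eligible C, D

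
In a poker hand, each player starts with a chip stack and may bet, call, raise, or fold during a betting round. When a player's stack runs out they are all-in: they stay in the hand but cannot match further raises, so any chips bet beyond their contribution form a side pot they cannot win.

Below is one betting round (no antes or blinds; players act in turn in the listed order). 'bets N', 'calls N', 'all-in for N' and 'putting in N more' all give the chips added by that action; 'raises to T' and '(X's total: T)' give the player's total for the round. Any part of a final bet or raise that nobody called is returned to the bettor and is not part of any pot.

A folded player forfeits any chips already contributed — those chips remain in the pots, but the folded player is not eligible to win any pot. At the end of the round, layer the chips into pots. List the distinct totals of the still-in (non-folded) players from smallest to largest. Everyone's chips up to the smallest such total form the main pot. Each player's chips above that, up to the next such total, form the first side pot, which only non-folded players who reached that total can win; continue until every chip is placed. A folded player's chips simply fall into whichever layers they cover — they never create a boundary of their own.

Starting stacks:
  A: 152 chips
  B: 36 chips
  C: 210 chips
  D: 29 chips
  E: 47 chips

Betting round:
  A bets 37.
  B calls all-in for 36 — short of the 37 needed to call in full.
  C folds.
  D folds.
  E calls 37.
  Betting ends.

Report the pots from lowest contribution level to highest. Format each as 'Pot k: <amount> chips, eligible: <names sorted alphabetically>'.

Contributions: A=37, B=36, E=37
Folded: C, D
Pot levels (distinct totals of non-folded players): 36, 37
Layer 1-36: 36 each from A, B, E = 36*3 = 108 chips; eligible A, B, E
Layer 37-37: 1 each from A, E = 1*2 = 2 chips; eligible A, E

Pot 1: 108 chips, eligible: A, B, E
Pot 2: 2 chips, eligible: A, E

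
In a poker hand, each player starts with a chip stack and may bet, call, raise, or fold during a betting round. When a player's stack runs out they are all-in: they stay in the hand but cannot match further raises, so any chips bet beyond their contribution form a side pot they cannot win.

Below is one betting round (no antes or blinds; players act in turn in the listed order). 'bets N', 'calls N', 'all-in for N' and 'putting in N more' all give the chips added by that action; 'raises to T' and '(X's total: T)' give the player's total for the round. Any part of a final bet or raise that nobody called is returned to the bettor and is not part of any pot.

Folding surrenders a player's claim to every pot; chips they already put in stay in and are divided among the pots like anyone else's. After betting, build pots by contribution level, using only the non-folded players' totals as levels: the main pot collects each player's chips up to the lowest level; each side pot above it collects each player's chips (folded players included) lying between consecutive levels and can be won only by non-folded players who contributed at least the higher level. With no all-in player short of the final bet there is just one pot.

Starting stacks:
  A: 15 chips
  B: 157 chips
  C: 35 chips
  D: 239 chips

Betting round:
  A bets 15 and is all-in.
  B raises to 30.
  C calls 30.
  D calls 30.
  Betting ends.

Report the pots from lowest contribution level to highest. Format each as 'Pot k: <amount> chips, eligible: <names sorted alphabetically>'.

Pot 1: 60 chips, eligible: A, B, C, D
Pot 2: 45 chips, eligible: B, C, D

Derivation:
Contributions: A=15, B=30, C=30, D=30
Pot levels (distinct totals of non-folded players): 15, 30
Layer 1-15: 15 each from A, B, C, D = 15*4 = 60 chips; eligible A, B, C, D
Layer 16-30: 15 each from B, C, D = 15*3 = 45 chips; eligible B, C, D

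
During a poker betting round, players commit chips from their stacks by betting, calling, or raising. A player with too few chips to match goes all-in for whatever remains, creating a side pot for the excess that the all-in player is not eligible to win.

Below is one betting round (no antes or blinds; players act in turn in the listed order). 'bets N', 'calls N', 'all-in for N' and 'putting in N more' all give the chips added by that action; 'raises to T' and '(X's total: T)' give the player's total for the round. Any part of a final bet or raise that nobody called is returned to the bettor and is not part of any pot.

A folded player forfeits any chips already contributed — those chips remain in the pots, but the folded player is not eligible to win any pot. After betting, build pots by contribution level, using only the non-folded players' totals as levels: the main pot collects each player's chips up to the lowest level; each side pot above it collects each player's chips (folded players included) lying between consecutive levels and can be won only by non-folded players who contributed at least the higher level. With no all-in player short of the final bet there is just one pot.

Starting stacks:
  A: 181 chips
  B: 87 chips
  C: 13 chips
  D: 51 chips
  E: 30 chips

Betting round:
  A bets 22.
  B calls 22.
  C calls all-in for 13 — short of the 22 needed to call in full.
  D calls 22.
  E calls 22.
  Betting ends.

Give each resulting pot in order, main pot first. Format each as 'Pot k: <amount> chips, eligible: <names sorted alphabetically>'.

Contributions: A=22, B=22, C=13, D=22, E=22
Pot levels (distinct totals of non-folded players): 13, 22
Layer 1-13: 13 each from A, B, C, D, E = 13*5 = 65 chips; eligible A, B, C, D, E
Layer 14-22: 9 each from A, B, D, E = 9*4 = 36 chips; eligible A, B, D, E

Pot 1: 65 chips, eligible: A, B, C, D, E
Pot 2: 36 chips, eligible: A, B, D, E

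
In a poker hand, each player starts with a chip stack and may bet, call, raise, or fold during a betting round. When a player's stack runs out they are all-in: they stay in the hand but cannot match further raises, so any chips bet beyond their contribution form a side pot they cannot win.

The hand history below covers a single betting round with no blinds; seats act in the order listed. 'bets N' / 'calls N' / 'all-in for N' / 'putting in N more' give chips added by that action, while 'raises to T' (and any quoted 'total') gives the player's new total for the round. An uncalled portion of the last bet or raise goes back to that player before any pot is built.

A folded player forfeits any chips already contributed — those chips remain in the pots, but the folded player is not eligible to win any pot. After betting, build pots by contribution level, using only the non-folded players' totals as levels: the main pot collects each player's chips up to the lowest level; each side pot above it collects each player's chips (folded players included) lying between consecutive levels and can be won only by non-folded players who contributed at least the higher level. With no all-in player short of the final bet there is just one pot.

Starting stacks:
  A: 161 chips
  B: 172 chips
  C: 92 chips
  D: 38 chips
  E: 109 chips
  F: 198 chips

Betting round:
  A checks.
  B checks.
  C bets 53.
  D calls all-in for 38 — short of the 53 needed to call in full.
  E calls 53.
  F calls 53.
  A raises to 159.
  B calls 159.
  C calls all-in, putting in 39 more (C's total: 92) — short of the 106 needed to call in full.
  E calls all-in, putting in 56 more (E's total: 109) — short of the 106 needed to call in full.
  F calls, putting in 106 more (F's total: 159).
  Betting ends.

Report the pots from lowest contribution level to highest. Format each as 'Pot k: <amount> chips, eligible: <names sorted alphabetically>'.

Pot 1: 228 chips, eligible: A, B, C, D, E, F
Pot 2: 270 chips, eligible: A, B, C, E, F
Pot 3: 68 chips, eligible: A, B, E, F
Pot 4: 150 chips, eligible: A, B, F

Derivation:
Contributions: A=159, B=159, C=92, D=38, E=109, F=159
Pot levels (distinct totals of non-folded players): 38, 92, 109, 159
Layer 1-38: 38 each from A, B, C, D, E, F = 38*6 = 228 chips; eligible A, B, C, D, E, F
Layer 39-92: 54 each from A, B, C, E, F = 54*5 = 270 chips; eligible A, B, C, E, F
Layer 93-109: 17 each from A, B, E, F = 17*4 = 68 chips; eligible A, B, E, F
Layer 110-159: 50 each from A, B, F = 50*3 = 150 chips; eligible A, B, F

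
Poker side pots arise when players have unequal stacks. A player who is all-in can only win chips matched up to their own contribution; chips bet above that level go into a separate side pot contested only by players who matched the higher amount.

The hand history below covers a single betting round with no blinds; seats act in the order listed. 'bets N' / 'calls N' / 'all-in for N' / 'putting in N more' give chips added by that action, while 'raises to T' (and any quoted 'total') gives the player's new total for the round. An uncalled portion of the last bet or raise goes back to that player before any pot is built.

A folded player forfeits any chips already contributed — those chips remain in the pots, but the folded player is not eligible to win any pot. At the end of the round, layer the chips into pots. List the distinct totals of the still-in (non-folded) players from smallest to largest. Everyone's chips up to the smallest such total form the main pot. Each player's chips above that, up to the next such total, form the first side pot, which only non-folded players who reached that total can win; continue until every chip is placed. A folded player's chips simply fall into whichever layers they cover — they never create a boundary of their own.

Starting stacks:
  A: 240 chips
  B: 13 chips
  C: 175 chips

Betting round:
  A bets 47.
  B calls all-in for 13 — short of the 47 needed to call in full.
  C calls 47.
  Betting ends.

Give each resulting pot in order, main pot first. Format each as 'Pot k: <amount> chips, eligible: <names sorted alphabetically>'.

Contributions: A=47, B=13, C=47
Pot levels (distinct totals of non-folded players): 13, 47
Layer 1-13: 13 each from A, B, C = 13*3 = 39 chips; eligible A, B, C
Layer 14-47: 34 each from A, C = 34*2 = 68 chips; eligible A, C

Pot 1: 39 chips, eligible: A, B, C
Pot 2: 68 chips, eligible: A, C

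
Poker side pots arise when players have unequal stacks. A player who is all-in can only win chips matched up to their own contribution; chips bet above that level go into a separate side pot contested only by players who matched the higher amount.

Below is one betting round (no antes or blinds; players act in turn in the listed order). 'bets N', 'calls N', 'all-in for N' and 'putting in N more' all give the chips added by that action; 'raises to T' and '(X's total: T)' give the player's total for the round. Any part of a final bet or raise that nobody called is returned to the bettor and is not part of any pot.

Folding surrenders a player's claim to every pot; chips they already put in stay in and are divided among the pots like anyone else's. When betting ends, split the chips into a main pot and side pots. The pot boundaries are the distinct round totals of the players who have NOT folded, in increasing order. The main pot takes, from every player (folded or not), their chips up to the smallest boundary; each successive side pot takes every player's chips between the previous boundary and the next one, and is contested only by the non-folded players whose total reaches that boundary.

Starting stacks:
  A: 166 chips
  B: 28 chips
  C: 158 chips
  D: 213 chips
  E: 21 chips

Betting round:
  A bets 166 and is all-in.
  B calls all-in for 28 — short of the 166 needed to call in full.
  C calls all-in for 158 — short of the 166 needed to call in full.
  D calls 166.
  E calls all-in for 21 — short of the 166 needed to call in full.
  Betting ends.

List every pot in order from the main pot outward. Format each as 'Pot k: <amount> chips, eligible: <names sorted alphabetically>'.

Contributions: A=166, B=28, C=158, D=166, E=21
Pot levels (distinct totals of non-folded players): 21, 28, 158, 166
Layer 1-21: 21 each from A, B, C, D, E = 21*5 = 105 chips; eligible A, B, C, D, E
Layer 22-28: 7 each from A, B, C, D = 7*4 = 28 chips; eligible A, B, C, D
Layer 29-158: 130 each from A, C, D = 130*3 = 390 chips; eligible A, C, D
Layer 159-166: 8 each from A, D = 8*2 = 16 chips; eligible A, D

Pot 1: 105 chips, eligible: A, B, C, D, E
Pot 2: 28 chips, eligible: A, B, C, D
Pot 3: 390 chips, eligible: A, C, D
Pot 4: 16 chips, eligible: A, D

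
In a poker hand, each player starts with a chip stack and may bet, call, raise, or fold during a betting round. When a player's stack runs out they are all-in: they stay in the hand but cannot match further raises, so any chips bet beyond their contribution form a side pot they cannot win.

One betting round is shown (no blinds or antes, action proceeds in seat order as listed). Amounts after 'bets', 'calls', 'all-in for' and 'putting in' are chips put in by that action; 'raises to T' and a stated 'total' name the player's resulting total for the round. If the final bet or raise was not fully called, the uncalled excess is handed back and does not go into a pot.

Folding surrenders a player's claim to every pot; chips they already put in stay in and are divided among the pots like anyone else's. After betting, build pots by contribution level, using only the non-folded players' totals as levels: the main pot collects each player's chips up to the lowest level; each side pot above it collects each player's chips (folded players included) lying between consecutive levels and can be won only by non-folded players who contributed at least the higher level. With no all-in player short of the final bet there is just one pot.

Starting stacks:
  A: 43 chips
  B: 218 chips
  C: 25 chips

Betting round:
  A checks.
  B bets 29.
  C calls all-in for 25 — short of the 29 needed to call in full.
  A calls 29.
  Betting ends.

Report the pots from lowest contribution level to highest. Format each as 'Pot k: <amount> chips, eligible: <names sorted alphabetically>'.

Pot 1: 75 chips, eligible: A, B, C
Pot 2: 8 chips, eligible: A, B

Derivation:
Contributions: A=29, B=29, C=25
Pot levels (distinct totals of non-folded players): 25, 29
Layer 1-25: 25 each from A, B, C = 25*3 = 75 chips; eligible A, B, C
Layer 26-29: 4 each from A, B = 4*2 = 8 chips; eligible A, B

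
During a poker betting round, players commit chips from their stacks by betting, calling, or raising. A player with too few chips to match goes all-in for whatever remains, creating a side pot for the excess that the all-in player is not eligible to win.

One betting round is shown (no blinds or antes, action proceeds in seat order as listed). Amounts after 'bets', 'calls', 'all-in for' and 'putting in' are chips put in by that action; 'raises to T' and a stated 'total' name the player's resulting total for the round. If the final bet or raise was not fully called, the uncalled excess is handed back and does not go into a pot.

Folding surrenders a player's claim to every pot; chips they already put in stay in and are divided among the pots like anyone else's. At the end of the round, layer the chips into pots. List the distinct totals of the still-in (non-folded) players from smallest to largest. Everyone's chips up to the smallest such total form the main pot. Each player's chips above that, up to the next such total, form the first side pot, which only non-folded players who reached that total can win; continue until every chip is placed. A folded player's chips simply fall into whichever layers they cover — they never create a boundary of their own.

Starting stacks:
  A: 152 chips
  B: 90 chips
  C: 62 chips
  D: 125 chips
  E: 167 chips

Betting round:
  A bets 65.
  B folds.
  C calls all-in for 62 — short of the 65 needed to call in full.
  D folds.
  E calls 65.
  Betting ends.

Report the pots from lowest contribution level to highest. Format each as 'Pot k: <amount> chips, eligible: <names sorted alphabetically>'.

Pot 1: 186 chips, eligible: A, C, E
Pot 2: 6 chips, eligible: A, E

Derivation:
Contributions: A=65, C=62, E=65
Folded: B, D
Pot levels (distinct totals of non-folded players): 62, 65
Layer 1-62: 62 each from A, C, E = 62*3 = 186 chips; eligible A, C, E
Layer 63-65: 3 each from A, E = 3*2 = 6 chips; eligible A, E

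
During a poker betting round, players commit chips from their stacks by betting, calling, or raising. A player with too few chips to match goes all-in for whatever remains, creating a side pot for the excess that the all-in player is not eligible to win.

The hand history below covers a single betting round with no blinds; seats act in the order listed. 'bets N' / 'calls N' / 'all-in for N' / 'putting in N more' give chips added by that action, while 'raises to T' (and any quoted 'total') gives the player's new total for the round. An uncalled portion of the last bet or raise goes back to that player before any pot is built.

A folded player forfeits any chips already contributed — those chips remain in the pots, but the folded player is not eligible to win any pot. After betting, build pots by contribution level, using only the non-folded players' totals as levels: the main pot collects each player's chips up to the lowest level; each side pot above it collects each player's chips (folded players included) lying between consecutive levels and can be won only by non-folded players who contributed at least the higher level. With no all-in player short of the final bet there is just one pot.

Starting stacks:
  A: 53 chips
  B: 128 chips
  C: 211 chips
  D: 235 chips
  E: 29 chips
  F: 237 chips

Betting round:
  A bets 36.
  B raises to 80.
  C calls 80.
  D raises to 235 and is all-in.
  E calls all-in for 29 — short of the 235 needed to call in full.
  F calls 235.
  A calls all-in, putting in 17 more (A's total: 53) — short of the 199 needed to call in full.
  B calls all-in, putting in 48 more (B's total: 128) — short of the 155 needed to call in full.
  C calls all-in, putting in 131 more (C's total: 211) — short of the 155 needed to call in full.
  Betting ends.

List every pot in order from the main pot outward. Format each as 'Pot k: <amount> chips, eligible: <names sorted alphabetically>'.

Contributions: A=53, B=128, C=211, D=235, E=29, F=235
Pot levels (distinct totals of non-folded players): 29, 53, 128, 211, 235
Layer 1-29: 29 each from A, B, C, D, E, F = 29*6 = 174 chips; eligible A, B, C, D, E, F
Layer 30-53: 24 each from A, B, C, D, F = 24*5 = 120 chips; eligible A, B, C, D, F
Layer 54-128: 75 each from B, C, D, F = 75*4 = 300 chips; eligible B, C, D, F
Layer 129-211: 83 each from C, D, F = 83*3 = 249 chips; eligible C, D, F
Layer 212-235: 24 each from D, F = 24*2 = 48 chips; eligible D, F

Pot 1: 174 chips, eligible: A, B, C, D, E, F
Pot 2: 120 chips, eligible: A, B, C, D, F
Pot 3: 300 chips, eligible: B, C, D, F
Pot 4: 249 chips, eligible: C, D, F
Pot 5: 48 chips, eligible: D, F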